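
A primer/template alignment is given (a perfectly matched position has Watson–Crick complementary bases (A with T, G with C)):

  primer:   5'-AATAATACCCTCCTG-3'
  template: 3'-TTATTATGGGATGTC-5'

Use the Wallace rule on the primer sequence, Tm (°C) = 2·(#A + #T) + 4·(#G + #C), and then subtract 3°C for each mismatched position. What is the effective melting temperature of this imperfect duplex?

36°C

Primer base counts: A=5, T=4, G=1, C=5 → A+T=9, G+C=6
Perfect-match Tm = 2(9) + 4(6) = 18 + 24 = 42°C
Mismatches (positions where the bases are not complementary): 2 (at positions 12, 14)
Effective Tm = 42 − 2×3 = 42 − 6 = 36°C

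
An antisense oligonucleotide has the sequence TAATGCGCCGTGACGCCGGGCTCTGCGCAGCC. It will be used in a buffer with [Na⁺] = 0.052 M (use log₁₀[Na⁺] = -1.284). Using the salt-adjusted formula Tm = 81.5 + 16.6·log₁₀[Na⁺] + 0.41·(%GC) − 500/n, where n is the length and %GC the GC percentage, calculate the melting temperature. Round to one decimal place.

74.0°C

Length n = 32. G=11, T=5, A=4, C=12
G+C = 23, so %GC = 23/32 × 100 = 71.875%
Salt term: 16.6 × (-1.284) = -21.314
GC term: 0.41 × 71.875 = 29.469; length term: −500/32 = −15.625
Tm = 81.5 + (-21.314) + 29.469 − 15.625 = 74.03 → 74.0°C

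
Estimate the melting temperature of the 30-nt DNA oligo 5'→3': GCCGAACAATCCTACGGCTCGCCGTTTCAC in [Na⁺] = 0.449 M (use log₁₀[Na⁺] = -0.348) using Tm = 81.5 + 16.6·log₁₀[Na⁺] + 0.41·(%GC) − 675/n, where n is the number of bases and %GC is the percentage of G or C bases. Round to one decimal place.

77.8°C

Length n = 30. Counting bases: T=6, G=6, A=6, C=12
G+C = 18, so %GC = 18/30 × 100 = 60%
Salt term: 16.6 × (-0.348) = -5.777
GC term: 0.41 × 60 = 24.6; length term: −675/30 = −22.5
Tm = 81.5 + (-5.777) + 24.6 − 22.5 = 77.823 → 77.8°C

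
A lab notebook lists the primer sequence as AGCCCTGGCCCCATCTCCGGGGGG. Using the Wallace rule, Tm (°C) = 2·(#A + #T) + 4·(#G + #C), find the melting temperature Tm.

Base counts: C=10, A=2, T=3, G=9
A+T = 5, G+C = 19
Tm = 4·19 + 2·5 = 76 + 10 = 86°C

86°C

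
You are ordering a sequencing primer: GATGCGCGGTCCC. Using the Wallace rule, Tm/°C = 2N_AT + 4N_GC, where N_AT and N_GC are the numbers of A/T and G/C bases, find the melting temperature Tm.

46°C

G=5, T=2, C=5, A=1
So N_AT = 3 and N_GC = 10.
Tm = 2(3) + 4(10) = 6 + 40 = 46°C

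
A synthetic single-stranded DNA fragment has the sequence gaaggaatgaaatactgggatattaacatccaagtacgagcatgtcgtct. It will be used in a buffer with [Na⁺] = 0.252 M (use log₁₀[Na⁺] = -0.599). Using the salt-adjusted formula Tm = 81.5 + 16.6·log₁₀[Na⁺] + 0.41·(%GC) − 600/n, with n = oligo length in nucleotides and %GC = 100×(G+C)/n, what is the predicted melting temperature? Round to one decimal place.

76.0°C

Length n = 50. Scanning the sequence gives T=12, C=8, A=18, G=12.
G+C = 20, so %GC = 20/50 × 100 = 40%
Salt term: 16.6 × (-0.599) = -9.943
GC term: 0.41 × 40 = 16.4; length term: −600/50 = −12
Tm = 81.5 + (-9.943) + 16.4 − 12 = 75.957 → 76.0°C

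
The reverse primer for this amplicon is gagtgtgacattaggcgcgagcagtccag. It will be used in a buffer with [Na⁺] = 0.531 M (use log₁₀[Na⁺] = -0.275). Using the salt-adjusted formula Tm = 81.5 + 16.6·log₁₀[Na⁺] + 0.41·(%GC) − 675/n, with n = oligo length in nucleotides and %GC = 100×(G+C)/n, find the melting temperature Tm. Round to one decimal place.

Length n = 29. Base counts: T=5, C=6, G=11, A=7
G+C = 17, so %GC = 17/29 × 100 = 58.621%
Salt term: 16.6 × (-0.275) = -4.565
GC term: 0.41 × 58.621 = 24.035; length term: −675/29 = −23.276
Tm = 81.5 + (-4.565) + 24.035 − 23.276 = 77.694 → 77.7°C

77.7°C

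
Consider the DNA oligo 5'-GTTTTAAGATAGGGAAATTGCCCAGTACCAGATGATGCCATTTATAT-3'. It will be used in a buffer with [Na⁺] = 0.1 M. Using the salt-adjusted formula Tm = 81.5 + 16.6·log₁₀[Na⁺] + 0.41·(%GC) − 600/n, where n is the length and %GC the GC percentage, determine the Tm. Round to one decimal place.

67.0°C

Length n = 47. Base counts: A=15, T=15, C=7, G=10
G+C = 17, so %GC = 17/47 × 100 = 36.17%
Salt term: 16.6 × (-1) = -16.6
GC term: 0.41 × 36.17 = 14.83; length term: −600/47 = −12.766
Tm = 81.5 + (-16.6) + 14.83 − 12.766 = 66.964 → 67.0°C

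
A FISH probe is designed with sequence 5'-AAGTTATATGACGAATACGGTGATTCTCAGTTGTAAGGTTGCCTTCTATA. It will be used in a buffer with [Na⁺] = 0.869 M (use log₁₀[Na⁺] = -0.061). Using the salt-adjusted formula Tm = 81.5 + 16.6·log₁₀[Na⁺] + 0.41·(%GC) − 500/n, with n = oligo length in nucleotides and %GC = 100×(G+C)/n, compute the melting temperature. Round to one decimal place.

85.2°C

Length n = 50. Scanning the sequence gives C=7, T=18, A=14, G=11.
G+C = 18, so %GC = 18/50 × 100 = 36%
Salt term: 16.6 × (-0.061) = -1.013
GC term: 0.41 × 36 = 14.76; length term: −500/50 = −10
Tm = 81.5 + (-1.013) + 14.76 − 10 = 85.247 → 85.2°C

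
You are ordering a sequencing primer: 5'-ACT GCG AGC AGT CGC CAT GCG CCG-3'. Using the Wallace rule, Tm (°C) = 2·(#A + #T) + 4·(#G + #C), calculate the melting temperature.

82°C

Counting bases: A=4, T=3, C=9, G=8
A+T = 7, G+C = 17
Tm = 2×7 + 4×17 = 82°C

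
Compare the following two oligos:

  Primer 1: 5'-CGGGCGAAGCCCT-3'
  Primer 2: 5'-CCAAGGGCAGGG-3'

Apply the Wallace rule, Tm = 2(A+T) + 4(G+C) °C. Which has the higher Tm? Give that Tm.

Primer 1: A+T=3, G+C=10 → Tm = 2(3)+4(10) = 46°C
Primer 2: A+T=3, G+C=9 → Tm = 2(3)+4(9) = 42°C
46°C vs 42°C → primer 1 is higher.

Primer 1, 46°C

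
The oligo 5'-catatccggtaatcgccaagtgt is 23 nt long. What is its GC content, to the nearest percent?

48%

Counting bases: A=6, G=5, T=6, C=6
G+C = 5 + 6 = 11 out of 23 bases
%GC = 11/23 × 100 = 47.83% ≈ 48%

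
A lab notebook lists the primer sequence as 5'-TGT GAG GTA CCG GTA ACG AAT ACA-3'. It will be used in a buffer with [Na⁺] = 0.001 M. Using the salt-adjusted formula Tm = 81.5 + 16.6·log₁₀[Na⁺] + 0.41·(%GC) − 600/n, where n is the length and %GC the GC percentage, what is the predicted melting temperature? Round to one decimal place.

25.5°C

Length n = 24. Base counts: G=7, T=5, A=8, C=4
G+C = 11, so %GC = 11/24 × 100 = 45.833%
Salt term: 16.6 × (-3) = -49.8
GC term: 0.41 × 45.833 = 18.792; length term: −600/24 = −25
Tm = 81.5 + (-49.8) + 18.792 − 25 = 25.492 → 25.5°C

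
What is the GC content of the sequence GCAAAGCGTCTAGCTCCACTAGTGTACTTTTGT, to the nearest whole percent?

G=7, T=11, A=7, C=8
G+C = 7 + 8 = 15 out of 33 bases
%GC = 15/33 × 100 = 45.45% ≈ 45%

45%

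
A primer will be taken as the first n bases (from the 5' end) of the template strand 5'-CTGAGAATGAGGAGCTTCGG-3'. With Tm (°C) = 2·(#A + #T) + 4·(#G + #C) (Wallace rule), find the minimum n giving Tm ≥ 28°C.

First 9 bases: CTGAGAATG → Tm = 26°C (< 28°C)
First 10 bases: CTGAGAATGA → Tm = 28°C (≥ 28°C)
Since every base adds ≥2°C, Tm only increases with n, so the threshold is first crossed at n = 10.

n = 10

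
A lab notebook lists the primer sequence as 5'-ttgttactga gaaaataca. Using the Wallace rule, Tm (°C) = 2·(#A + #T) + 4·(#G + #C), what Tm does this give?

Scanning the sequence gives C=2, T=6, G=3, A=8.
AT pairs contribute 14, GC pairs contribute 5.
Tm = 4·5 + 2·14 = 20 + 28 = 48°C

48°C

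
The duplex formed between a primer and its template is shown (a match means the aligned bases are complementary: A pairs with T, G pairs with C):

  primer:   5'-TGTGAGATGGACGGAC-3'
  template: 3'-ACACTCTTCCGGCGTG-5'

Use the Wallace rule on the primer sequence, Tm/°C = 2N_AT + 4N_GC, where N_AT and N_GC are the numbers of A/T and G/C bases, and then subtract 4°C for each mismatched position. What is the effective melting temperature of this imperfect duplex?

38°C

Primer base counts: A=4, T=3, G=7, C=2 → A+T=7, G+C=9
Perfect-match Tm = 2(7) + 4(9) = 14 + 36 = 50°C
Mismatches (positions where the bases are not complementary): 3 (at positions 8, 11, 14)
Effective Tm = 50 − 3×4 = 50 − 12 = 38°C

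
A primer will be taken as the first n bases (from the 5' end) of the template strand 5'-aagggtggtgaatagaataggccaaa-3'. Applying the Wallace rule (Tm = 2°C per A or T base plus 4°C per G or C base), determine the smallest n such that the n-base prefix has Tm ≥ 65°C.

First 22 bases: AAGGGTGGTGAATAGAATAGGC → Tm = 64°C (< 65°C)
First 23 bases: AAGGGTGGTGAATAGAATAGGCC → Tm = 68°C (≥ 65°C)
Since every base adds ≥2°C, Tm only increases with n, so the threshold is first crossed at n = 23.

n = 23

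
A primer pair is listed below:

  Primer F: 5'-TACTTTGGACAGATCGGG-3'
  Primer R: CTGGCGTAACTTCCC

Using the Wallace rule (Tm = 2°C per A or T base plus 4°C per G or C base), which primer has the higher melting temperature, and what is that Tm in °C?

Primer F: A+T=9, G+C=9 → Tm = 2(9)+4(9) = 54°C
Primer R: A+T=6, G+C=9 → Tm = 2(6)+4(9) = 48°C
54°C vs 48°C → primer F is higher.

Primer F, 54°C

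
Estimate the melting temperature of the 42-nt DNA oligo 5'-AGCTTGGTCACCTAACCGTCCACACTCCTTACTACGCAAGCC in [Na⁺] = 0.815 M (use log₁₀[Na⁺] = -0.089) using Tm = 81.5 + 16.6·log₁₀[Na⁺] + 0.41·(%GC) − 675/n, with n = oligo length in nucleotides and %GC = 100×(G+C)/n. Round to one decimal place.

86.4°C

Length n = 42. Counting bases: C=17, T=9, A=10, G=6
G+C = 23, so %GC = 23/42 × 100 = 54.762%
Salt term: 16.6 × (-0.089) = -1.477
GC term: 0.41 × 54.762 = 22.452; length term: −675/42 = −16.071
Tm = 81.5 + (-1.477) + 22.452 − 16.071 = 86.404 → 86.4°C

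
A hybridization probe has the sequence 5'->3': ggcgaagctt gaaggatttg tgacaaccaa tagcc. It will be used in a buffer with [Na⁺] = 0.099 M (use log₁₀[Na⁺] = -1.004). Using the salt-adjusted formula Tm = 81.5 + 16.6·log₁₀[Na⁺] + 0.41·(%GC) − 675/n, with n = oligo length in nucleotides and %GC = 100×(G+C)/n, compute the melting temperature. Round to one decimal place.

Length n = 35. C=7, A=11, G=10, T=7
G+C = 17, so %GC = 17/35 × 100 = 48.571%
Salt term: 16.6 × (-1.004) = -16.666
GC term: 0.41 × 48.571 = 19.914; length term: −675/35 = −19.286
Tm = 81.5 + (-16.666) + 19.914 − 19.286 = 65.462 → 65.5°C

65.5°C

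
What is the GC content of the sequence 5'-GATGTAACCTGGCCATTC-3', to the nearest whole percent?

50%

Counting bases: G=4, C=5, T=5, A=4
G+C = 4 + 5 = 9 out of 18 bases
%GC = 9/18 × 100 = 50% ≈ 50%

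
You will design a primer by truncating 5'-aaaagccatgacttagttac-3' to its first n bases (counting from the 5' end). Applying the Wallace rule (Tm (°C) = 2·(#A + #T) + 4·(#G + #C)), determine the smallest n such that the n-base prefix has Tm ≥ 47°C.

First 17 bases: AAAAGCCATGACTTAGT → Tm = 46°C (< 47°C)
First 18 bases: AAAAGCCATGACTTAGTT → Tm = 48°C (≥ 47°C)
Each additional base adds 2°C (A/T) or 4°C (G/C), so Tm is non-decreasing in n; n = 18 is the first length to reach 47°C.

n = 18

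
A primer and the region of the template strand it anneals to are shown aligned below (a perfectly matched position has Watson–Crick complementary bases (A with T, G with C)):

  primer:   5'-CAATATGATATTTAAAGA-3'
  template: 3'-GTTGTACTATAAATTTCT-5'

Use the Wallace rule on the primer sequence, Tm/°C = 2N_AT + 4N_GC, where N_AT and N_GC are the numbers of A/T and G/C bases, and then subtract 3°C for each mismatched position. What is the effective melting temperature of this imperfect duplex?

Primer base counts: A=9, T=6, G=2, C=1 → A+T=15, G+C=3
Perfect-match Tm = 2(15) + 4(3) = 30 + 12 = 42°C
Mismatches (positions where the bases are not complementary): 1 (at position 4)
Effective Tm = 42 − 1×3 = 42 − 3 = 39°C

39°C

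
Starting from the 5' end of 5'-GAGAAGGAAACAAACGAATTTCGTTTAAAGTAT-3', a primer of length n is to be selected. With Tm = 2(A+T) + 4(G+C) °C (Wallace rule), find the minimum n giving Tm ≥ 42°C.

First 14 bases: GAGAAGGAAACAAA → Tm = 38°C (< 42°C)
First 15 bases: GAGAAGGAAACAAAC → Tm = 42°C (≥ 42°C)
Since every base adds ≥2°C, Tm only increases with n, so the threshold is first crossed at n = 15.

n = 15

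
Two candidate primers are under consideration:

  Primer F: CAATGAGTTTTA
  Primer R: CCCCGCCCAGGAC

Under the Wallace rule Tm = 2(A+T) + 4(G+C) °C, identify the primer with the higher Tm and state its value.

Primer R, 48°C

Primer F: A+T=9, G+C=3 → Tm = 2(9)+4(3) = 30°C
Primer R: A+T=2, G+C=11 → Tm = 2(2)+4(11) = 48°C
30°C vs 48°C → primer R is higher.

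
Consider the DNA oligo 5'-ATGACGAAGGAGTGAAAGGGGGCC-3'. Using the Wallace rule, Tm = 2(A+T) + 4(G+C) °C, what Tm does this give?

Scanning the sequence gives G=11, C=3, T=2, A=8.
So N_AT = 10 and N_GC = 14.
Tm = 2×10 + 4×14 = 76°C

76°C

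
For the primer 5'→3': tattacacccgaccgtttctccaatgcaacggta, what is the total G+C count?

Base counts: G=5, A=9, T=9, C=11
G+C = 5 + 11 = 16

16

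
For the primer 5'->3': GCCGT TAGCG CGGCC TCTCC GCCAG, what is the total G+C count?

T=4, C=11, A=2, G=8
Total G or C: 8 + 11 = 19

19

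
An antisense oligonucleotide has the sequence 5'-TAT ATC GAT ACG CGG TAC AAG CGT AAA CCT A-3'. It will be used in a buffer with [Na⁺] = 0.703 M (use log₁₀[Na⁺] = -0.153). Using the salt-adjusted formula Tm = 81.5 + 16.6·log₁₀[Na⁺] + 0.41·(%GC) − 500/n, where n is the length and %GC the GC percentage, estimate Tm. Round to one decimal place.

Length n = 31. Counting bases: T=7, G=6, C=7, A=11
G+C = 13, so %GC = 13/31 × 100 = 41.935%
Salt term: 16.6 × (-0.153) = -2.54
GC term: 0.41 × 41.935 = 17.193; length term: −500/31 = −16.129
Tm = 81.5 + (-2.54) + 17.193 − 16.129 = 80.024 → 80.0°C

80.0°C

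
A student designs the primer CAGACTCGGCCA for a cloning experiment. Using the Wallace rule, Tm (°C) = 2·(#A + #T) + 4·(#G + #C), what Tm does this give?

C=5, T=1, G=3, A=3
A+T = 4, G+C = 8
Tm = 2×4 + 4×8 = 40°C

40°C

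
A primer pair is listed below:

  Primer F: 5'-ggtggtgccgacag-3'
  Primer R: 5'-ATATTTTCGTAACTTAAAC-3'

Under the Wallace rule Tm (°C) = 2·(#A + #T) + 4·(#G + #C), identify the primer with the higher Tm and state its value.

Primer F: A+T=4, G+C=10 → Tm = 2(4)+4(10) = 48°C
Primer R: A+T=15, G+C=4 → Tm = 2(15)+4(4) = 46°C
48°C vs 46°C → primer F is higher.

Primer F, 48°C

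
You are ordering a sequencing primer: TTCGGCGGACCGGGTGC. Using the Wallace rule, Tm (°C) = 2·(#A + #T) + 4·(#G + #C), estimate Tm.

T=3, C=5, A=1, G=8
AT pairs contribute 4, GC pairs contribute 13.
Tm = 4·13 + 2·4 = 52 + 8 = 60°C

60°C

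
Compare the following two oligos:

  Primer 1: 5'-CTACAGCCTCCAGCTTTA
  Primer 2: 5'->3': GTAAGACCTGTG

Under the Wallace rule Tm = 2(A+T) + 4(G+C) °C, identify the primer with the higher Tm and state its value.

Primer 1, 54°C

Primer 1: A+T=9, G+C=9 → Tm = 2(9)+4(9) = 54°C
Primer 2: A+T=6, G+C=6 → Tm = 2(6)+4(6) = 36°C
54°C vs 36°C → primer 1 is higher.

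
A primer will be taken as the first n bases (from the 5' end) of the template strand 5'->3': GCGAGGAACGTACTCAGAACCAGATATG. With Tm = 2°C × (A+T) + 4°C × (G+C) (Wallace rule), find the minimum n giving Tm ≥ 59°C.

n = 20

First 19 bases: GCGAGGAACGTACTCAGAA → Tm = 58°C (< 59°C)
First 20 bases: GCGAGGAACGTACTCAGAAC → Tm = 62°C (≥ 59°C)
Each additional base adds 2°C (A/T) or 4°C (G/C), so Tm is non-decreasing in n; n = 20 is the first length to reach 59°C.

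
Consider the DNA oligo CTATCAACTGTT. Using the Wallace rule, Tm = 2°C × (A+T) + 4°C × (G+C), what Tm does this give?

32°C

Base counts: T=5, C=3, A=3, G=1
A+T = 8, G+C = 4
Tm = 2(8) + 4(4) = 16 + 16 = 32°C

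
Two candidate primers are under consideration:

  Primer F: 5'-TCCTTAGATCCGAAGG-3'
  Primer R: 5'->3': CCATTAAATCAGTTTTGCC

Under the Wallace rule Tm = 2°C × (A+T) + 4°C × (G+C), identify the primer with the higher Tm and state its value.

Primer R, 52°C

Primer F: A+T=8, G+C=8 → Tm = 2(8)+4(8) = 48°C
Primer R: A+T=12, G+C=7 → Tm = 2(12)+4(7) = 52°C
48°C vs 52°C → primer R is higher.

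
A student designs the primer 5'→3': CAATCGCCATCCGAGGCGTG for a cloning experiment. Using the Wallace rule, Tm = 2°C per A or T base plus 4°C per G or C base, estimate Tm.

G=6, C=7, A=4, T=3
A+T = 7, G+C = 13
Tm = 2(7) + 4(13) = 14 + 52 = 66°C

66°C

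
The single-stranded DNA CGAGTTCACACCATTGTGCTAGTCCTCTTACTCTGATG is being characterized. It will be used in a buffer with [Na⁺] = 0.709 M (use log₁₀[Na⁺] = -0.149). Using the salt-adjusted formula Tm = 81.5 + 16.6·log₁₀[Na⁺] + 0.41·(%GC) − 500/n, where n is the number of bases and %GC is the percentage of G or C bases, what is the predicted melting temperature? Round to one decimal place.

85.3°C

Length n = 38. Scanning the sequence gives A=7, G=7, T=13, C=11.
G+C = 18, so %GC = 18/38 × 100 = 47.368%
Salt term: 16.6 × (-0.149) = -2.473
GC term: 0.41 × 47.368 = 19.421; length term: −500/38 = −13.158
Tm = 81.5 + (-2.473) + 19.421 − 13.158 = 85.29 → 85.3°C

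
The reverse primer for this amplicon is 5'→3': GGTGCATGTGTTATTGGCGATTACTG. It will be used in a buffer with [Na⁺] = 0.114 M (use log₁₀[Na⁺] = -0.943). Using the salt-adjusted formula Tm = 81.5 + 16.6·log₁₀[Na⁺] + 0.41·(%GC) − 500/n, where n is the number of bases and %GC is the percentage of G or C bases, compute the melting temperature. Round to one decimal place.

Length n = 26. Base counts: G=9, C=3, A=4, T=10
G+C = 12, so %GC = 12/26 × 100 = 46.154%
Salt term: 16.6 × (-0.943) = -15.654
GC term: 0.41 × 46.154 = 18.923; length term: −500/26 = −19.231
Tm = 81.5 + (-15.654) + 18.923 − 19.231 = 65.538 → 65.5°C

65.5°C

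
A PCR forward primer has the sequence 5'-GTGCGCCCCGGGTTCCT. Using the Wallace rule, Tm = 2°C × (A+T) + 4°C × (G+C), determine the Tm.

Counting bases: C=7, A=0, T=4, G=6
So N_AT = 4 and N_GC = 13.
Tm = 2(4) + 4(13) = 8 + 52 = 60°C

60°C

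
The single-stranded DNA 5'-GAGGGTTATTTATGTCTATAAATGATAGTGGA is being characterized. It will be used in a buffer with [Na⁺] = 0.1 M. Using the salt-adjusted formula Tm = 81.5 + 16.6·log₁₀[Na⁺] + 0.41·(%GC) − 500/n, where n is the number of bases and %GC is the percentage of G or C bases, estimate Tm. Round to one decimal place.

62.1°C

Length n = 32. Counting bases: G=9, C=1, T=12, A=10
G+C = 10, so %GC = 10/32 × 100 = 31.25%
Salt term: 16.6 × (-1) = -16.6
GC term: 0.41 × 31.25 = 12.812; length term: −500/32 = −15.625
Tm = 81.5 + (-16.6) + 12.812 − 15.625 = 62.087 → 62.1°C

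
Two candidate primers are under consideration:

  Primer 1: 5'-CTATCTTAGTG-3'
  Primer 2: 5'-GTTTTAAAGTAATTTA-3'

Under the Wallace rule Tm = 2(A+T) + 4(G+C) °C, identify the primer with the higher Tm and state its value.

Primer 2, 36°C

Primer 1: A+T=7, G+C=4 → Tm = 2(7)+4(4) = 30°C
Primer 2: A+T=14, G+C=2 → Tm = 2(14)+4(2) = 36°C
30°C vs 36°C → primer 2 is higher.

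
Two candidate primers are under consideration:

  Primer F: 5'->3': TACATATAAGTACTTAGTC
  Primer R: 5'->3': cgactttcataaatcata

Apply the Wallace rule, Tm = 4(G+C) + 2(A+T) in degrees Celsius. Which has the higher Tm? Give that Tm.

Primer F: A+T=14, G+C=5 → Tm = 2(14)+4(5) = 48°C
Primer R: A+T=13, G+C=5 → Tm = 2(13)+4(5) = 46°C
48°C vs 46°C → primer F is higher.

Primer F, 48°C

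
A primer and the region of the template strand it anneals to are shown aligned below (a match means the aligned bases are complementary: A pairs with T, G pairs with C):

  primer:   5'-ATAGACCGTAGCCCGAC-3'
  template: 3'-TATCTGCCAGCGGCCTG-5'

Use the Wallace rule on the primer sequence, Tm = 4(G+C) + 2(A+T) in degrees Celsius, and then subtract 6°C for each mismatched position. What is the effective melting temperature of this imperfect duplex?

Primer base counts: A=5, T=2, G=4, C=6 → A+T=7, G+C=10
Perfect-match Tm = 2(7) + 4(10) = 14 + 40 = 54°C
Mismatches (positions where the bases are not complementary): 3 (at positions 7, 10, 14)
Effective Tm = 54 − 3×6 = 54 − 18 = 36°C

36°C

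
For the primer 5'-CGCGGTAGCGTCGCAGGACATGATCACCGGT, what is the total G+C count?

Scanning the sequence gives T=5, C=9, A=6, G=11.
G+C = 11 + 9 = 20

20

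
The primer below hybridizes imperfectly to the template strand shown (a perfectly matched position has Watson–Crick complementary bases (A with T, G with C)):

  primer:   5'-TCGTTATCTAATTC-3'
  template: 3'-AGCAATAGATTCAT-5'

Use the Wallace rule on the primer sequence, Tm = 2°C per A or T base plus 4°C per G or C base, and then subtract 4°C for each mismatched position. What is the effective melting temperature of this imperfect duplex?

Primer base counts: A=3, T=7, G=1, C=3 → A+T=10, G+C=4
Perfect-match Tm = 2(10) + 4(4) = 20 + 16 = 36°C
Mismatches (positions where the bases are not complementary): 2 (at positions 12, 14)
Effective Tm = 36 − 2×4 = 36 − 8 = 28°C

28°C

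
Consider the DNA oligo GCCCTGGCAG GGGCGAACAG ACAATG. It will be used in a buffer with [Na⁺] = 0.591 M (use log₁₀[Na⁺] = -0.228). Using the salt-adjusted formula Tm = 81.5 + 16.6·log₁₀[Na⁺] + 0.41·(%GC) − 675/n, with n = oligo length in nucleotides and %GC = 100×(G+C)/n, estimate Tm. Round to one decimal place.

78.6°C

Length n = 26. Base counts: G=10, C=7, T=2, A=7
G+C = 17, so %GC = 17/26 × 100 = 65.385%
Salt term: 16.6 × (-0.228) = -3.785
GC term: 0.41 × 65.385 = 26.808; length term: −675/26 = −25.962
Tm = 81.5 + (-3.785) + 26.808 − 25.962 = 78.561 → 78.6°C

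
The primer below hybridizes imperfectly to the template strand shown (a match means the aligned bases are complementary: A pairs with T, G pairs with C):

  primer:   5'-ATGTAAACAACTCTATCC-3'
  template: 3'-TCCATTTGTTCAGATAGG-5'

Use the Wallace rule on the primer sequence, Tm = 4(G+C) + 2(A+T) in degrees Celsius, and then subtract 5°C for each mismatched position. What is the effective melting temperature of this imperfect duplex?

38°C

Primer base counts: A=7, T=5, G=1, C=5 → A+T=12, G+C=6
Perfect-match Tm = 2(12) + 4(6) = 24 + 24 = 48°C
Mismatches (positions where the bases are not complementary): 2 (at positions 2, 11)
Effective Tm = 48 − 2×5 = 48 − 10 = 38°C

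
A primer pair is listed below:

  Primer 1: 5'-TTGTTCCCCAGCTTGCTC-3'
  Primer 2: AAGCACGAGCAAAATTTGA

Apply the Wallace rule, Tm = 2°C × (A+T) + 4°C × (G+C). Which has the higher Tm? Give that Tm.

Primer 1: A+T=8, G+C=10 → Tm = 2(8)+4(10) = 56°C
Primer 2: A+T=12, G+C=7 → Tm = 2(12)+4(7) = 52°C
56°C vs 52°C → primer 1 is higher.

Primer 1, 56°C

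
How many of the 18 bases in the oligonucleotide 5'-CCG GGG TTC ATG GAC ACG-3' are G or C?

12

Base counts: T=3, A=3, G=7, C=5
Total G or C: 7 + 5 = 12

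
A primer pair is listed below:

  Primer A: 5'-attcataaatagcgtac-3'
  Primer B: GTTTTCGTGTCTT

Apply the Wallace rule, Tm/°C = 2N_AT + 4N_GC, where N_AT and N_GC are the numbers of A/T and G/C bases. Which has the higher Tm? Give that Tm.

Primer A, 44°C

Primer A: A+T=12, G+C=5 → Tm = 2(12)+4(5) = 44°C
Primer B: A+T=8, G+C=5 → Tm = 2(8)+4(5) = 36°C
44°C vs 36°C → primer A is higher.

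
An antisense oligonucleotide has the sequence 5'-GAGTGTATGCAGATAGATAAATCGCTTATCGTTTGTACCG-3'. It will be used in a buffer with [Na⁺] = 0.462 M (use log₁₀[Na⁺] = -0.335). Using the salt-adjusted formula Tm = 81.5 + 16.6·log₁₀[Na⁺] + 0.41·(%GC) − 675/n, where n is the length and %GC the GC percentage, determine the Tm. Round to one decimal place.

75.5°C

Length n = 40. Counting bases: G=10, T=13, A=11, C=6
G+C = 16, so %GC = 16/40 × 100 = 40%
Salt term: 16.6 × (-0.335) = -5.561
GC term: 0.41 × 40 = 16.4; length term: −675/40 = −16.875
Tm = 81.5 + (-5.561) + 16.4 − 16.875 = 75.464 → 75.5°C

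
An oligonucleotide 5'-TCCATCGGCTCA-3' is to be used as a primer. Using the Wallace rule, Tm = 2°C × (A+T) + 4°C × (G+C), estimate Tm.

Base counts: A=2, G=2, C=5, T=3
So N_AT = 5 and N_GC = 7.
Tm = 2(5) + 4(7) = 10 + 28 = 38°C

38°C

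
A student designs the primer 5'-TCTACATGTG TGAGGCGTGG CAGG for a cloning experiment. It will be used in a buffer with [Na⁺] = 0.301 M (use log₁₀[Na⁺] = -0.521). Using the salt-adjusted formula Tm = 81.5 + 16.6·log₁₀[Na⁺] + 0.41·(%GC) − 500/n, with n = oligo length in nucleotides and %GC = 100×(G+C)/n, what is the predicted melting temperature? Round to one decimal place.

Length n = 24. Base counts: T=6, G=10, A=4, C=4
G+C = 14, so %GC = 14/24 × 100 = 58.333%
Salt term: 16.6 × (-0.521) = -8.649
GC term: 0.41 × 58.333 = 23.917; length term: −500/24 = −20.833
Tm = 81.5 + (-8.649) + 23.917 − 20.833 = 75.935 → 75.9°C

75.9°C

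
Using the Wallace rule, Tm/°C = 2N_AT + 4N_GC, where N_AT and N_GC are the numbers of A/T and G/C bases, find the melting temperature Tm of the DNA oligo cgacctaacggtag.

44°C

C=4, A=4, T=2, G=4
AT pairs contribute 6, GC pairs contribute 8.
Tm = 2×6 + 4×8 = 44°C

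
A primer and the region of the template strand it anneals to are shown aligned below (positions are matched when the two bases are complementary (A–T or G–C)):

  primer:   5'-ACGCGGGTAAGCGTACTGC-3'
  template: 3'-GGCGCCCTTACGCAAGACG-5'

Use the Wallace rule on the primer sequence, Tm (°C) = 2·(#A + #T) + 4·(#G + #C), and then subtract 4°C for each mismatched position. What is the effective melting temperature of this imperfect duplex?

Primer base counts: A=4, T=3, G=7, C=5 → A+T=7, G+C=12
Perfect-match Tm = 2(7) + 4(12) = 14 + 48 = 62°C
Mismatches (positions where the bases are not complementary): 4 (at positions 1, 8, 10, 15)
Effective Tm = 62 − 4×4 = 62 − 16 = 46°C

46°C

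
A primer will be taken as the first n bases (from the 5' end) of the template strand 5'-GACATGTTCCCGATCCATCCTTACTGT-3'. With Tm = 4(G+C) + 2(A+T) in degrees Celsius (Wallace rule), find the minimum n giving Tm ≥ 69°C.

First 23 bases: GACATGTTCCCGATCCATCCTTA → Tm = 68°C (< 69°C)
First 24 bases: GACATGTTCCCGATCCATCCTTAC → Tm = 72°C (≥ 69°C)
Each additional base adds 2°C (A/T) or 4°C (G/C), so Tm is non-decreasing in n; n = 24 is the first length to reach 69°C.

n = 24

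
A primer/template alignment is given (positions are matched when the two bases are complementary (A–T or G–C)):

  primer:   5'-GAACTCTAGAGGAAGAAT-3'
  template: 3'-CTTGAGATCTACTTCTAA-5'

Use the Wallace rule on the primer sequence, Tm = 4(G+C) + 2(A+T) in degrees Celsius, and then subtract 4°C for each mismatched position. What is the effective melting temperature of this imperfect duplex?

Primer base counts: A=8, T=3, G=5, C=2 → A+T=11, G+C=7
Perfect-match Tm = 2(11) + 4(7) = 22 + 28 = 50°C
Mismatches (positions where the bases are not complementary): 2 (at positions 11, 17)
Effective Tm = 50 − 2×4 = 50 − 8 = 42°C

42°C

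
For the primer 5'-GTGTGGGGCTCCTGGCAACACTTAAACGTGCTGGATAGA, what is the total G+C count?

Scanning the sequence gives G=13, T=9, C=8, A=9.
G+C = 13 + 8 = 21

21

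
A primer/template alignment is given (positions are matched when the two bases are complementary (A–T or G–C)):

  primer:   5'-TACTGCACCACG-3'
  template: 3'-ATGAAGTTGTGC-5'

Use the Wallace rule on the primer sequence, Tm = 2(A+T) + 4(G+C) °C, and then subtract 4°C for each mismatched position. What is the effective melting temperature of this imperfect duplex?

30°C

Primer base counts: A=3, T=2, G=2, C=5 → A+T=5, G+C=7
Perfect-match Tm = 2(5) + 4(7) = 10 + 28 = 38°C
Mismatches (positions where the bases are not complementary): 2 (at positions 5, 8)
Effective Tm = 38 − 2×4 = 38 − 8 = 30°C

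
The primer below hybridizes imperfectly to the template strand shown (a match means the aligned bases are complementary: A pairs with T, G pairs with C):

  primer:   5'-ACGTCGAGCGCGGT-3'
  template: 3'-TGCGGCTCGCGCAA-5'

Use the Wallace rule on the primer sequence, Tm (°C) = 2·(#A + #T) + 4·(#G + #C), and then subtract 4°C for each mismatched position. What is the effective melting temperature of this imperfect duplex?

40°C

Primer base counts: A=2, T=2, G=6, C=4 → A+T=4, G+C=10
Perfect-match Tm = 2(4) + 4(10) = 8 + 40 = 48°C
Mismatches (positions where the bases are not complementary): 2 (at positions 4, 13)
Effective Tm = 48 − 2×4 = 48 − 8 = 40°C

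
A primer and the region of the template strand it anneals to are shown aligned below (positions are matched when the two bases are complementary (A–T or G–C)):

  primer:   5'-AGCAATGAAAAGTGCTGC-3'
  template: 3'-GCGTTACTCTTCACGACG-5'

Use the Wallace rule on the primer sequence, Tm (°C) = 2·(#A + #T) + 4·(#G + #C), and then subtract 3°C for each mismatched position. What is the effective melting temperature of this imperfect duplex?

46°C

Primer base counts: A=7, T=3, G=5, C=3 → A+T=10, G+C=8
Perfect-match Tm = 2(10) + 4(8) = 20 + 32 = 52°C
Mismatches (positions where the bases are not complementary): 2 (at positions 1, 9)
Effective Tm = 52 − 2×3 = 52 − 6 = 46°C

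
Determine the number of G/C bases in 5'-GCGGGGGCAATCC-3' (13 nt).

Base counts: T=1, G=6, A=2, C=4
Total G or C: 6 + 4 = 10

10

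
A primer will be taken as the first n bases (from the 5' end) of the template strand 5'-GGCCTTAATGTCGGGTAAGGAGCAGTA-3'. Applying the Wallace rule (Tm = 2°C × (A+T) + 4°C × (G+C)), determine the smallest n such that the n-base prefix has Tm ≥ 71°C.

First 22 bases: GGCCTTAATGTCGGGTAAGGAG → Tm = 68°C (< 71°C)
First 23 bases: GGCCTTAATGTCGGGTAAGGAGC → Tm = 72°C (≥ 71°C)
Since every base adds ≥2°C, Tm only increases with n, so the threshold is first crossed at n = 23.

n = 23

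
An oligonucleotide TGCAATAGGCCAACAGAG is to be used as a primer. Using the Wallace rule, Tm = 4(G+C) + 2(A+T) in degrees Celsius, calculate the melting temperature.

54°C

A=7, C=4, T=2, G=5
AT pairs contribute 9, GC pairs contribute 9.
Tm = 4·9 + 2·9 = 36 + 18 = 54°C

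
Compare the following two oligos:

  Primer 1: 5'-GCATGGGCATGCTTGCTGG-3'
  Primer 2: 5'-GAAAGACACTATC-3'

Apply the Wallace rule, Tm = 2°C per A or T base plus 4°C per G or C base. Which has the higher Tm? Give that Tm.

Primer 1: A+T=7, G+C=12 → Tm = 2(7)+4(12) = 62°C
Primer 2: A+T=8, G+C=5 → Tm = 2(8)+4(5) = 36°C
62°C vs 36°C → primer 1 is higher.

Primer 1, 62°C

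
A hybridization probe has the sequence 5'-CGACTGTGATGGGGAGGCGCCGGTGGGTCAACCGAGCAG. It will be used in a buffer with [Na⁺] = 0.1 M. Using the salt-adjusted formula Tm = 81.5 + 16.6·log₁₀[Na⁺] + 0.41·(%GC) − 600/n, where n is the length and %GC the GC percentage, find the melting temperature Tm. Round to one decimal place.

Length n = 39. Scanning the sequence gives A=7, C=9, G=18, T=5.
G+C = 27, so %GC = 27/39 × 100 = 69.231%
Salt term: 16.6 × (-1) = -16.6
GC term: 0.41 × 69.231 = 28.385; length term: −600/39 = −15.385
Tm = 81.5 + (-16.6) + 28.385 − 15.385 = 77.9 → 77.9°C

77.9°C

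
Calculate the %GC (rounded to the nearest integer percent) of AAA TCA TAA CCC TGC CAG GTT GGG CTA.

48%

G=6, T=6, C=7, A=8
G+C = 6 + 7 = 13 out of 27 bases
%GC = 13/27 × 100 = 48.15% ≈ 48%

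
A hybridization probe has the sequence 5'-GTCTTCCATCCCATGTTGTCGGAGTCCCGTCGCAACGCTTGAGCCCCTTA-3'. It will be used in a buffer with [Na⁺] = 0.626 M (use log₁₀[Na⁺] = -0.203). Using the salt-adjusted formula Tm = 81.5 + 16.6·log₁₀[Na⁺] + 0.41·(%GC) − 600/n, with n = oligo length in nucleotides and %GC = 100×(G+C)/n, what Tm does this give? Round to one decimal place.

89.9°C

Length n = 50. C=18, T=14, G=11, A=7
G+C = 29, so %GC = 29/50 × 100 = 58%
Salt term: 16.6 × (-0.203) = -3.37
GC term: 0.41 × 58 = 23.78; length term: −600/50 = −12
Tm = 81.5 + (-3.37) + 23.78 − 12 = 89.91 → 89.9°C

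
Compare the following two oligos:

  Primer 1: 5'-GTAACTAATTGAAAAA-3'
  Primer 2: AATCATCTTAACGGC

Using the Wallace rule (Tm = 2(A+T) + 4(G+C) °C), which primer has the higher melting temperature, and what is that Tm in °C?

Primer 2, 42°C

Primer 1: A+T=13, G+C=3 → Tm = 2(13)+4(3) = 38°C
Primer 2: A+T=9, G+C=6 → Tm = 2(9)+4(6) = 42°C
38°C vs 42°C → primer 2 is higher.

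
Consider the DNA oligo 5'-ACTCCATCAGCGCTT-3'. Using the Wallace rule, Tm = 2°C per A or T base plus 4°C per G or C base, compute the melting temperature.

Base counts: A=3, C=6, G=2, T=4
AT pairs contribute 7, GC pairs contribute 8.
Tm = 4·8 + 2·7 = 32 + 14 = 46°C

46°C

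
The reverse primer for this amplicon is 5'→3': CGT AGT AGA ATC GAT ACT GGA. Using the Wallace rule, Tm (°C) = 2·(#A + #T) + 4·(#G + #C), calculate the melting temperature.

60°C

Counting bases: T=5, C=3, G=6, A=7
So N_AT = 12 and N_GC = 9.
Tm = 2(12) + 4(9) = 24 + 36 = 60°C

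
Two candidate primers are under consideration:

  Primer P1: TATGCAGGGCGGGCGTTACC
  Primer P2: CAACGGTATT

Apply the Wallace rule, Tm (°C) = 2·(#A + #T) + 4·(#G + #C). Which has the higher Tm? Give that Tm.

Primer P1: A+T=7, G+C=13 → Tm = 2(7)+4(13) = 66°C
Primer P2: A+T=6, G+C=4 → Tm = 2(6)+4(4) = 28°C
66°C vs 28°C → primer P1 is higher.

Primer P1, 66°C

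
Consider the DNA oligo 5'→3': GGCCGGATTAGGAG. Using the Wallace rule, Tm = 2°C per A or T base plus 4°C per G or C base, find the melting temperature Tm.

46°C

Base counts: C=2, T=2, G=7, A=3
So N_AT = 5 and N_GC = 9.
Tm = 4·9 + 2·5 = 36 + 10 = 46°C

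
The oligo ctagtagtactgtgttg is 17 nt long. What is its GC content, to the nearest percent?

41%

Base counts: G=5, A=3, T=7, C=2
G+C = 5 + 2 = 7 out of 17 bases
%GC = 7/17 × 100 = 41.18% ≈ 41%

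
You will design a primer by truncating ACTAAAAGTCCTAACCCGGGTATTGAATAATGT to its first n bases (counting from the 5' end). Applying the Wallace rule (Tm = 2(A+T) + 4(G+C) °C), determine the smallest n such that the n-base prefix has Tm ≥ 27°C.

First 10 bases: ACTAAAAGTC → Tm = 26°C (< 27°C)
First 11 bases: ACTAAAAGTCC → Tm = 30°C (≥ 27°C)
Since every base adds ≥2°C, Tm only increases with n, so the threshold is first crossed at n = 11.

n = 11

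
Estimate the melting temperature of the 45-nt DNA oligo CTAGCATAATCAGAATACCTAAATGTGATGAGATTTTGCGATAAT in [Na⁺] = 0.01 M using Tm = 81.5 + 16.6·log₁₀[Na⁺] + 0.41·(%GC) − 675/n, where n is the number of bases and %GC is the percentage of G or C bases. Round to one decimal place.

Length n = 45. Scanning the sequence gives A=17, C=6, G=8, T=14.
G+C = 14, so %GC = 14/45 × 100 = 31.111%
Salt term: 16.6 × (-2) = -33.2
GC term: 0.41 × 31.111 = 12.756; length term: −675/45 = −15
Tm = 81.5 + (-33.2) + 12.756 − 15 = 46.056 → 46.1°C

46.1°C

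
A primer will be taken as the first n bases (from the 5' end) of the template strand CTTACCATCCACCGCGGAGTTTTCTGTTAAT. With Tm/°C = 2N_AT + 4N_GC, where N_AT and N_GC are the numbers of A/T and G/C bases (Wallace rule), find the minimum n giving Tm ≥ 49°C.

First 15 bases: CTTACCATCCACCGC → Tm = 48°C (< 49°C)
First 16 bases: CTTACCATCCACCGCG → Tm = 52°C (≥ 49°C)
Each additional base adds 2°C (A/T) or 4°C (G/C), so Tm is non-decreasing in n; n = 16 is the first length to reach 49°C.

n = 16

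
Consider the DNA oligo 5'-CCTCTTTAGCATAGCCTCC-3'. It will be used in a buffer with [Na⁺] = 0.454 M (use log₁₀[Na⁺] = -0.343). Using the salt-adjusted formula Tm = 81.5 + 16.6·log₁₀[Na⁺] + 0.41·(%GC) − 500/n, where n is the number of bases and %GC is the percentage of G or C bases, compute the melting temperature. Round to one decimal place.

71.1°C

Length n = 19. A=3, G=2, T=6, C=8
G+C = 10, so %GC = 10/19 × 100 = 52.632%
Salt term: 16.6 × (-0.343) = -5.694
GC term: 0.41 × 52.632 = 21.579; length term: −500/19 = −26.316
Tm = 81.5 + (-5.694) + 21.579 − 26.316 = 71.069 → 71.1°C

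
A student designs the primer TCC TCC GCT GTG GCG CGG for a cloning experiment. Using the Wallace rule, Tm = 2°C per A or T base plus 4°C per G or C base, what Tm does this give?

Base counts: G=7, A=0, T=4, C=7
AT pairs contribute 4, GC pairs contribute 14.
Tm = 2×4 + 4×14 = 64°C

64°C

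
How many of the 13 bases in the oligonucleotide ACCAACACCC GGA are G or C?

8

T=0, A=5, C=6, G=2
G+C = 2 + 6 = 8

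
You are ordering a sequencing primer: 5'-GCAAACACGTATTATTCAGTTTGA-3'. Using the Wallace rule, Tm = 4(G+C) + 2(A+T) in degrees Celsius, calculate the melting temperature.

Base counts: G=4, A=8, T=8, C=4
So N_AT = 16 and N_GC = 8.
Tm = 4·8 + 2·16 = 32 + 32 = 64°C

64°C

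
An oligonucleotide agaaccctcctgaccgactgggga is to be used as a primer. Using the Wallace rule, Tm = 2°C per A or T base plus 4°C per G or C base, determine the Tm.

78°C

Scanning the sequence gives T=3, C=8, A=6, G=7.
So N_AT = 9 and N_GC = 15.
Tm = 2(9) + 4(15) = 18 + 60 = 78°C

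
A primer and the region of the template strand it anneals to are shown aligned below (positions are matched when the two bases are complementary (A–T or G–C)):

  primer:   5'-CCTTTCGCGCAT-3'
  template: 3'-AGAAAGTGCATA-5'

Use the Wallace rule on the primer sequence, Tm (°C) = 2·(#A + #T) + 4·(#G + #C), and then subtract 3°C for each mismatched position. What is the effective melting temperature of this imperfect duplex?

Primer base counts: A=1, T=4, G=2, C=5 → A+T=5, G+C=7
Perfect-match Tm = 2(5) + 4(7) = 10 + 28 = 38°C
Mismatches (positions where the bases are not complementary): 3 (at positions 1, 7, 10)
Effective Tm = 38 − 3×3 = 38 − 9 = 29°C

29°C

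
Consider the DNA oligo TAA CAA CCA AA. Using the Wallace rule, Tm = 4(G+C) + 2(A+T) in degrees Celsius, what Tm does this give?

Counting bases: A=7, T=1, G=0, C=3
A+T = 8, G+C = 3
Tm = 2(8) + 4(3) = 16 + 12 = 28°C

28°C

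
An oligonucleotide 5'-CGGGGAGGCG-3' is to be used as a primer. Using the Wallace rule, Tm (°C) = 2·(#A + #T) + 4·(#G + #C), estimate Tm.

Counting bases: T=0, A=1, C=2, G=7
A+T = 1, G+C = 9
Tm = 2×1 + 4×9 = 38°C

38°C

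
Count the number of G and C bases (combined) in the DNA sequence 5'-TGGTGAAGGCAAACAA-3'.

Counting bases: T=2, C=2, A=7, G=5
G+C = 5 + 2 = 7

7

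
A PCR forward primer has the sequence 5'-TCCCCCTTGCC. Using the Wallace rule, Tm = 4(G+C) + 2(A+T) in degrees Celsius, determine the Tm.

Base counts: A=0, C=7, G=1, T=3
So N_AT = 3 and N_GC = 8.
Tm = 4·8 + 2·3 = 32 + 6 = 38°C

38°C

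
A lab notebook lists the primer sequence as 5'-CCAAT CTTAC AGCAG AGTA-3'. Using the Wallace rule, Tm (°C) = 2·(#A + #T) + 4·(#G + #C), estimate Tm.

G=3, A=7, C=5, T=4
AT pairs contribute 11, GC pairs contribute 8.
Tm = 4·8 + 2·11 = 32 + 22 = 54°C

54°C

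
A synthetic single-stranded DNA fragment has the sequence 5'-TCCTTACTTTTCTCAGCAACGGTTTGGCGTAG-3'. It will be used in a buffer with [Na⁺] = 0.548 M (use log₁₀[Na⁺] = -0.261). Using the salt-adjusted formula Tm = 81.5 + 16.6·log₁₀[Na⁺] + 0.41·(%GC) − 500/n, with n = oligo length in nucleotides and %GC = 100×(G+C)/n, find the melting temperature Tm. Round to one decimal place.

Length n = 32. Scanning the sequence gives A=5, C=8, G=7, T=12.
G+C = 15, so %GC = 15/32 × 100 = 46.875%
Salt term: 16.6 × (-0.261) = -4.333
GC term: 0.41 × 46.875 = 19.219; length term: −500/32 = −15.625
Tm = 81.5 + (-4.333) + 19.219 − 15.625 = 80.761 → 80.8°C

80.8°C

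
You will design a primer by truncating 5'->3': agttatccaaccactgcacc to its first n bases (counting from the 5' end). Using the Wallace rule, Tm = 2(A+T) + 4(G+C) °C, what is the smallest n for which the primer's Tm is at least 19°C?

n = 8

First 7 bases: AGTTATC → Tm = 18°C (< 19°C)
First 8 bases: AGTTATCC → Tm = 22°C (≥ 19°C)
Since every base adds ≥2°C, Tm only increases with n, so the threshold is first crossed at n = 8.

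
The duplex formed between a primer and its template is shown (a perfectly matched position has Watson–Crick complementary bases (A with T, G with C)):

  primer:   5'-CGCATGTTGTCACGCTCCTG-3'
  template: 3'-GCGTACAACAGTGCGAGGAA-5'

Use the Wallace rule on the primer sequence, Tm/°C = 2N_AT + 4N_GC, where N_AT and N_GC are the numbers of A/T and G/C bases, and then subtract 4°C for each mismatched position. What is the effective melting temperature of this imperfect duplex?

Primer base counts: A=2, T=6, G=5, C=7 → A+T=8, G+C=12
Perfect-match Tm = 2(8) + 4(12) = 16 + 48 = 64°C
Mismatches (positions where the bases are not complementary): 1 (at position 20)
Effective Tm = 64 − 1×4 = 64 − 4 = 60°C

60°C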